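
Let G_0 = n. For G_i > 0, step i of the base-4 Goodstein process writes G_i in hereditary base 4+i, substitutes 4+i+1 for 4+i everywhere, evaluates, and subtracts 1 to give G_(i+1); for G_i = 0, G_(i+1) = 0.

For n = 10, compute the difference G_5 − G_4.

0

base 4: 10 = 2·4 + 2; at 5: 2·5 + 2 = 12; next = 11
base 5: 11 = 2·5 + 1; at 6: 2·6 + 1 = 13; next = 12
base 6: 12 = 2·6; at 7: 2·7 = 14; next = 13
base 7: 13 = 7 + 6; at 8: 8 + 6 = 14; next = 13
base 8: 13 = 8 + 5; at 9: 9 + 5 = 14; next = 13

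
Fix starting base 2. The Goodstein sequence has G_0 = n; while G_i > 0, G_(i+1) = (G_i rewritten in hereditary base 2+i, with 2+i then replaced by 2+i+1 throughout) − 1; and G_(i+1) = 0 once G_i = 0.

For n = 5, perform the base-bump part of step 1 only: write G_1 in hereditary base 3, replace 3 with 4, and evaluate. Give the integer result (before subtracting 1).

256

G_0=5  [base 2] 2^2 + 1  →[2↦3]→  3^3 + 1 = 28  −1 ⇒ G_1=27
G_1=27  [base 3] 3^3  →[3↦4]→  4^4 = 256  −1 ⇒ G_2=255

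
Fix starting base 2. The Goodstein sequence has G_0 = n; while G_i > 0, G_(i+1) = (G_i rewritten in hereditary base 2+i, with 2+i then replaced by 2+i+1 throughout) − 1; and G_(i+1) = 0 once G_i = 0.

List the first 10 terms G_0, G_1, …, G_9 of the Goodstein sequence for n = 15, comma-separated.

15, 111, 1283, 18752, 326593, 6588344, 150994943, 3524450280, 100077777775, 3138578427934

i=0: 15 = 2^(2 + 1) + 2^2 + 2 + 1 (b=2); 2→3: 3^(3 + 1) + 3^3 + 3 + 1 = 112; 112−1 = 111
i=1: 111 = 3^(3 + 1) + 3^3 + 3 (b=3); 3→4: 4^(4 + 1) + 4^4 + 4 = 1284; 1284−1 = 1283
i=2: 1283 = 4^(4 + 1) + 4^4 + 3 (b=4); 4→5: 5^(5 + 1) + 5^5 + 3 = 18753; 18753−1 = 18752
i=3: 18752 = 5^(5 + 1) + 5^5 + 2 (b=5); 5→6: 6^(6 + 1) + 6^6 + 2 = 326594; 326594−1 = 326593
i=4: 326593 = 6^(6 + 1) + 6^6 + 1 (b=6); 6→7: 7^(7 + 1) + 7^7 + 1 = 6588345; 6588345−1 = 6588344
i=5: 6588344 = 7^(7 + 1) + 7^7 (b=7); 7→8: 8^(8 + 1) + 8^8 = 150994944; 150994944−1 = 150994943
i=6: 150994943 = 8^(8 + 1) + 7·8^7 + 7·8^6 + 7·8^5 + 7·8^4 + 7·8^3 + 7·8^2 + 7·8 + 7 (b=8); 8→9: 9^(9 + 1) + 7·9^7 + 7·9^6 + 7·9^5 + 7·9^4 + 7·9^3 + 7·9^2 + 7·9 + 7 = 3524450281; 3524450281−1 = 3524450280
i=7: 3524450280 = 9^(9 + 1) + 7·9^7 + 7·9^6 + 7·9^5 + 7·9^4 + 7·9^3 + 7·9^2 + 7·9 + 6 (b=9); 9→10: 10^(10 + 1) + 7·10^7 + 7·10^6 + 7·10^5 + 7·10^4 + 7·10^3 + 7·10^2 + 7·10 + 6 = 100077777776; 100077777776−1 = 100077777775
i=8: 100077777775 = 10^(10 + 1) + 7·10^7 + 7·10^6 + 7·10^5 + 7·10^4 + 7·10^3 + 7·10^2 + 7·10 + 5 (b=10); 10→11: 11^(11 + 1) + 7·11^7 + 7·11^6 + 7·11^5 + 7·11^4 + 7·11^3 + 7·11^2 + 7·11 + 5 = 3138578427935; 3138578427935−1 = 3138578427934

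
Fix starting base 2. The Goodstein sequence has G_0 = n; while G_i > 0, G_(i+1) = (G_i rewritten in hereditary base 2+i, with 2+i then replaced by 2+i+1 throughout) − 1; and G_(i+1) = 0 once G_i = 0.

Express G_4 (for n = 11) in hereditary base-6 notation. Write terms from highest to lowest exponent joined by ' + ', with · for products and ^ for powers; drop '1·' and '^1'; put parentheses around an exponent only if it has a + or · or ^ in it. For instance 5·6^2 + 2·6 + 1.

(0) 11|_2 = 2^(2 + 1) + 2 + 1 ↦ 3^(3 + 1) + 3 + 1|_3 = 85 ⇒ 84
(1) 84|_3 = 3^(3 + 1) + 3 ↦ 4^(4 + 1) + 4|_4 = 1028 ⇒ 1027
(2) 1027|_4 = 4^(4 + 1) + 3 ↦ 5^(5 + 1) + 3|_5 = 15628 ⇒ 15627
(3) 15627|_5 = 5^(5 + 1) + 2 ↦ 6^(6 + 1) + 2|_6 = 279938 ⇒ 279937
(4) 279937|_6 = 6^(6 + 1) + 1 ↦ 7^(7 + 1) + 1|_7 = 5764802 ⇒ 5764801

6^(6 + 1) + 1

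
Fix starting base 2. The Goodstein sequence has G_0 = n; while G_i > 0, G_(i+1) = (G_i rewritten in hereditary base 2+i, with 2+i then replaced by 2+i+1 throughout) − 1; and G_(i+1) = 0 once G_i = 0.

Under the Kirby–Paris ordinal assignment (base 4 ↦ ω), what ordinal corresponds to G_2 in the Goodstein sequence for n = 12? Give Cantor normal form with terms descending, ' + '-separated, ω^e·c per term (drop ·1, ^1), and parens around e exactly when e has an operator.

ω^(ω + 1) + ω^2·2 + ω·2 + 1

step 0: 12 = 2^(2 + 1) + 2^2; sub 3 for 2: 3^(3 + 1) + 3^3; = 108; G_1 = 108−1 = 107
step 1: 107 = 3^(3 + 1) + 2·3^2 + 2·3 + 2; sub 4 for 3: 4^(4 + 1) + 2·4^2 + 2·4 + 2; = 1066; G_2 = 1066−1 = 1065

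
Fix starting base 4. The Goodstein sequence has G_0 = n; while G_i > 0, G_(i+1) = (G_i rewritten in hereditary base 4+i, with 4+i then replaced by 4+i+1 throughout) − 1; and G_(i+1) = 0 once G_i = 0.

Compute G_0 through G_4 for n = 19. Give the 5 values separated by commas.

19, 27, 37, 49, 63

[0] 19 ≡ 4^2 + 3 (base 4). Lift 5: 28. −1: 27.
[1] 27 ≡ 5^2 + 2 (base 5). Lift 6: 38. −1: 37.
[2] 37 ≡ 6^2 + 1 (base 6). Lift 7: 50. −1: 49.
[3] 49 ≡ 7^2 (base 7). Lift 8: 64. −1: 63.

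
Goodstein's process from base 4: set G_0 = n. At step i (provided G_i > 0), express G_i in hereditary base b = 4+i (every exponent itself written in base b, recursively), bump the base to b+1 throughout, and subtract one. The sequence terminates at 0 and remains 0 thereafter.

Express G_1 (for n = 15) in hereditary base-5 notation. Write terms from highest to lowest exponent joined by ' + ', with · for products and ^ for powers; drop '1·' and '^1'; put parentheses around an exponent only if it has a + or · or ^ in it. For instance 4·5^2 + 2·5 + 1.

3·5 + 2

(0) 15|_4 = 3·4 + 3 ↦ 3·5 + 3|_5 = 18 ⇒ 17
(1) 17|_5 = 3·5 + 2 ↦ 3·6 + 2|_6 = 20 ⇒ 19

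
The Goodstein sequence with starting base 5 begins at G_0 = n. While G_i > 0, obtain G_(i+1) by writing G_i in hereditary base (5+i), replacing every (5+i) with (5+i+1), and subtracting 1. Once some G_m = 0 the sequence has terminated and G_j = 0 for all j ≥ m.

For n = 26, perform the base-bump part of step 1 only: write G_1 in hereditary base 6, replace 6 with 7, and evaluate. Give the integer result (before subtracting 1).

49

step 0: 26 = 5^2 + 1; sub 6 for 5: 6^2 + 1; = 37; G_1 = 37−1 = 36
step 1: 36 = 6^2; sub 7 for 6: 7^2; = 49; G_2 = 49−1 = 48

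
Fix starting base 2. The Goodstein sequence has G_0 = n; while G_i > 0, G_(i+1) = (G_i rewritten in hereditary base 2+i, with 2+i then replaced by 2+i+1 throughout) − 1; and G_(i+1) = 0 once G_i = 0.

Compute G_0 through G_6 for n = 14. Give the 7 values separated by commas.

G_0 = 14. HB_2(14) = 2^(2 + 1) + 2^2 + 2. Bump = 111. G_1 = 110.
G_1 = 110. HB_3(110) = 3^(3 + 1) + 3^3 + 2. Bump = 1282. G_2 = 1281.
G_2 = 1281. HB_4(1281) = 4^(4 + 1) + 4^4 + 1. Bump = 18751. G_3 = 18750.
G_3 = 18750. HB_5(18750) = 5^(5 + 1) + 5^5. Bump = 326592. G_4 = 326591.
G_4 = 326591. HB_6(326591) = 6^(6 + 1) + 5·6^5 + 5·6^4 + 5·6^3 + 5·6^2 + 5·6 + 5. Bump = 5862841. G_5 = 5862840.
G_5 = 5862840. HB_7(5862840) = 7^(7 + 1) + 5·7^5 + 5·7^4 + 5·7^3 + 5·7^2 + 5·7 + 4. Bump = 134404972. G_6 = 134404971.

14, 110, 1281, 18750, 326591, 5862840, 134404971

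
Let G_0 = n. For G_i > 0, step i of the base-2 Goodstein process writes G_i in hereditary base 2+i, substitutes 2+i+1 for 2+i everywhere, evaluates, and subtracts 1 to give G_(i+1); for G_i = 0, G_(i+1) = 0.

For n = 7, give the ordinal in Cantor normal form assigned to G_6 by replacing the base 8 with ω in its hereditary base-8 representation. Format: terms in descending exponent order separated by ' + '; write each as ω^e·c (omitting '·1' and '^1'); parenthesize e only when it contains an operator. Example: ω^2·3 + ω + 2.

[0] 7 ≡ 2^2 + 2 + 1 (base 2). Lift 3: 31. −1: 30.
[1] 30 ≡ 3^3 + 3 (base 3). Lift 4: 260. −1: 259.
[2] 259 ≡ 4^4 + 3 (base 4). Lift 5: 3128. −1: 3127.
[3] 3127 ≡ 5^5 + 2 (base 5). Lift 6: 46658. −1: 46657.
[4] 46657 ≡ 6^6 + 1 (base 6). Lift 7: 823544. −1: 823543.
[5] 823543 ≡ 7^7 (base 7). Lift 8: 16777216. −1: 16777215.

ω^7·7 + ω^6·7 + ω^5·7 + ω^4·7 + ω^3·7 + ω^2·7 + ω·7 + 7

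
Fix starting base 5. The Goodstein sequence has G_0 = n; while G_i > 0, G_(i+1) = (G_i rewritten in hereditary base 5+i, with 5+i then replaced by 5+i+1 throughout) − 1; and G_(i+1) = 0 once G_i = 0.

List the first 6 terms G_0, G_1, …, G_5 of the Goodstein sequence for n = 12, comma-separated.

12, 13, 14, 15, 15, 15

[0] 12 ≡ 2·5 + 2 (base 5). Lift 6: 14. −1: 13.
[1] 13 ≡ 2·6 + 1 (base 6). Lift 7: 15. −1: 14.
[2] 14 ≡ 2·7 (base 7). Lift 8: 16. −1: 15.
[3] 15 ≡ 8 + 7 (base 8). Lift 9: 16. −1: 15.
[4] 15 ≡ 9 + 6 (base 9). Lift 10: 16. −1: 15.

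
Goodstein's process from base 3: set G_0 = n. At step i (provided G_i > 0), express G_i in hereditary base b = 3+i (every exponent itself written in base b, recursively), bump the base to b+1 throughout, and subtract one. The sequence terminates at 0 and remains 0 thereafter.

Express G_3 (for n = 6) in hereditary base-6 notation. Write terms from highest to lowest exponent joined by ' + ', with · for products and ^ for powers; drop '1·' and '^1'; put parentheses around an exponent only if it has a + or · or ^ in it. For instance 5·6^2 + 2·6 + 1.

6 + 1

[0] 6 ≡ 2·3 (base 3). Lift 4: 8. −1: 7.
[1] 7 ≡ 4 + 3 (base 4). Lift 5: 8. −1: 7.
[2] 7 ≡ 5 + 2 (base 5). Lift 6: 8. −1: 7.
[3] 7 ≡ 6 + 1 (base 6). Lift 7: 8. −1: 7.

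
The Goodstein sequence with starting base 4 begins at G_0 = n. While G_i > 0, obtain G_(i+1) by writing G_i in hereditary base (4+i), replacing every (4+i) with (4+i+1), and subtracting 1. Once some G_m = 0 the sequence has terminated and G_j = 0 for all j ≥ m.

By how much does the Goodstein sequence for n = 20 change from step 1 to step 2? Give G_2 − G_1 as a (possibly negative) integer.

10

G_0 = 20. HB_4(20) = 4^2 + 4. Bump = 30. G_1 = 29.
G_1 = 29. HB_5(29) = 5^2 + 4. Bump = 40. G_2 = 39.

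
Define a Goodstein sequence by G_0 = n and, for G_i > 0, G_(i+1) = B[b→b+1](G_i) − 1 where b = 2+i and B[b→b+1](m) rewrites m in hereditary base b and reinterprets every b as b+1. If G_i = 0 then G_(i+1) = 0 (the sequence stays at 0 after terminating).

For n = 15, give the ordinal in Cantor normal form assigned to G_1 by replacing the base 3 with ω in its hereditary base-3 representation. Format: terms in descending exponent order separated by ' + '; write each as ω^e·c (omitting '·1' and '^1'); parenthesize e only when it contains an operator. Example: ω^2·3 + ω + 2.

ω^(ω + 1) + ω^ω + ω

[0] 15 ≡ 2^(2 + 1) + 2^2 + 2 + 1 (base 2). Lift 3: 112. −1: 111.
[1] 111 ≡ 3^(3 + 1) + 3^3 + 3 (base 3). Lift 4: 1284. −1: 1283.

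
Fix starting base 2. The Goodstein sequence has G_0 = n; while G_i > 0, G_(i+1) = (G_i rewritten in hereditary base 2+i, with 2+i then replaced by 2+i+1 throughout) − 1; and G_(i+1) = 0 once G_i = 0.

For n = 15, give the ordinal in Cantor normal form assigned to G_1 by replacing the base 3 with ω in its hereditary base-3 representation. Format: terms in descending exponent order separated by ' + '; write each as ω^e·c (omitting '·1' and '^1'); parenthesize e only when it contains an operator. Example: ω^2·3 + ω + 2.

ω^(ω + 1) + ω^ω + ω

15 —HB2→ 2^(2 + 1) + 2^2 + 2 + 1 —bump→ 3^(3 + 1) + 3^3 + 3 + 1 = 112 —(−1)→ 111
111 —HB3→ 3^(3 + 1) + 3^3 + 3 —bump→ 4^(4 + 1) + 4^4 + 4 = 1284 —(−1)→ 1283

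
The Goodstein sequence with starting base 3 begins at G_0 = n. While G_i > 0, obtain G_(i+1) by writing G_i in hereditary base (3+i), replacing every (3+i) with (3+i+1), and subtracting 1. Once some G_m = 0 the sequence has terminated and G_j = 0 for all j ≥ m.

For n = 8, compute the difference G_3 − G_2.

G_0 = 8. HB_3(8) = 2·3 + 2. Bump = 10. G_1 = 9.
G_1 = 9. HB_4(9) = 2·4 + 1. Bump = 11. G_2 = 10.
G_2 = 10. HB_5(10) = 2·5. Bump = 12. G_3 = 11.

1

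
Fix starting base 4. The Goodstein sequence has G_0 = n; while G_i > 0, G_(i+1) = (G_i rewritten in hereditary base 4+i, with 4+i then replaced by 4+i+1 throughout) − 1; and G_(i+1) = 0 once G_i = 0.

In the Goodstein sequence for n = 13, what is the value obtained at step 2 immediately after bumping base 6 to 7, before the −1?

19

[0] 13 ≡ 3·4 + 1 (base 4). Lift 5: 16. −1: 15.
[1] 15 ≡ 3·5 (base 5). Lift 6: 18. −1: 17.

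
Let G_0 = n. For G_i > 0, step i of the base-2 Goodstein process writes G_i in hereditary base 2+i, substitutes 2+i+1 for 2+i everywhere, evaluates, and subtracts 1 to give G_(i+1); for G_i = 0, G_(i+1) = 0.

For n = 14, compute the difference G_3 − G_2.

17469

step 0: 14 = 2^(2 + 1) + 2^2 + 2; sub 3 for 2: 3^(3 + 1) + 3^3 + 3; = 111; G_1 = 111−1 = 110
step 1: 110 = 3^(3 + 1) + 3^3 + 2; sub 4 for 3: 4^(4 + 1) + 4^4 + 2; = 1282; G_2 = 1282−1 = 1281
step 2: 1281 = 4^(4 + 1) + 4^4 + 1; sub 5 for 4: 5^(5 + 1) + 5^5 + 1; = 18751; G_3 = 18751−1 = 18750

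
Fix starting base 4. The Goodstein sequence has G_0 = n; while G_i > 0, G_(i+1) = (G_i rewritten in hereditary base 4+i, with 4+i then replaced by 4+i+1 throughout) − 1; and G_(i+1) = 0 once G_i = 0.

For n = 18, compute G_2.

36

G_0 = 18. HB_4(18) = 4^2 + 2. Bump = 27. G_1 = 26.
G_1 = 26. HB_5(26) = 5^2 + 1. Bump = 37. G_2 = 36.
G_2 = 36. HB_6(36) = 6^2. Bump = 49. G_3 = 48.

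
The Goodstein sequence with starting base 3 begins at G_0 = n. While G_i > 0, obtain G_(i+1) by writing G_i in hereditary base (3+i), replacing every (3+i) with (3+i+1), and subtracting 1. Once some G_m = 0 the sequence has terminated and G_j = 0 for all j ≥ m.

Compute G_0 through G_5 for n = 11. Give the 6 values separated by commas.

G_0=11  [base 3] 3^2 + 2  →[3↦4]→  4^2 + 2 = 18  −1 ⇒ G_1=17
G_1=17  [base 4] 4^2 + 1  →[4↦5]→  5^2 + 1 = 26  −1 ⇒ G_2=25
G_2=25  [base 5] 5^2  →[5↦6]→  6^2 = 36  −1 ⇒ G_3=35
G_3=35  [base 6] 5·6 + 5  →[6↦7]→  5·7 + 5 = 40  −1 ⇒ G_4=39
G_4=39  [base 7] 5·7 + 4  →[7↦8]→  5·8 + 4 = 44  −1 ⇒ G_5=43

11, 17, 25, 35, 39, 43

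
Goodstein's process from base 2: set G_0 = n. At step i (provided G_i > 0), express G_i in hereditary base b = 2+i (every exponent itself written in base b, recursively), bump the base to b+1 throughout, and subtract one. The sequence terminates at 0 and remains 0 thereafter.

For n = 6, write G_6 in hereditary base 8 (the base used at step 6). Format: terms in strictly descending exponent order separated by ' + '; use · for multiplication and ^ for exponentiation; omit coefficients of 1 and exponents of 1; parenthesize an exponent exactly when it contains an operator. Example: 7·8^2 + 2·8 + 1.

5·8^5 + 5·8^4 + 5·8^3 + 5·8^2 + 5·8 + 3

step 0: 6 = 2^2 + 2; sub 3 for 2: 3^3 + 3; = 30; G_1 = 30−1 = 29
step 1: 29 = 3^3 + 2; sub 4 for 3: 4^4 + 2; = 258; G_2 = 258−1 = 257
step 2: 257 = 4^4 + 1; sub 5 for 4: 5^5 + 1; = 3126; G_3 = 3126−1 = 3125
step 3: 3125 = 5^5; sub 6 for 5: 6^6; = 46656; G_4 = 46656−1 = 46655
step 4: 46655 = 5·6^5 + 5·6^4 + 5·6^3 + 5·6^2 + 5·6 + 5; sub 7 for 6: 5·7^5 + 5·7^4 + 5·7^3 + 5·7^2 + 5·7 + 5; = 98040; G_5 = 98040−1 = 98039
step 5: 98039 = 5·7^5 + 5·7^4 + 5·7^3 + 5·7^2 + 5·7 + 4; sub 8 for 7: 5·8^5 + 5·8^4 + 5·8^3 + 5·8^2 + 5·8 + 4; = 187244; G_6 = 187244−1 = 187243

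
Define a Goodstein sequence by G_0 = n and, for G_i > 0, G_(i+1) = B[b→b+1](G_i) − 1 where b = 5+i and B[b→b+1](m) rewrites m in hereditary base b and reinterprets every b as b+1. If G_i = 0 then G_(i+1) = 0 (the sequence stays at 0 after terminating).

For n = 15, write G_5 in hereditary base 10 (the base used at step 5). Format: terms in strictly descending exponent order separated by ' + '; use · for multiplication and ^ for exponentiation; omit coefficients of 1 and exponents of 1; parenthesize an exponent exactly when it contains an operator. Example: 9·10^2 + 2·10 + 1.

2·10 + 1

G_0 = 15. HB_5(15) = 3·5. Bump = 18. G_1 = 17.
G_1 = 17. HB_6(17) = 2·6 + 5. Bump = 19. G_2 = 18.
G_2 = 18. HB_7(18) = 2·7 + 4. Bump = 20. G_3 = 19.
G_3 = 19. HB_8(19) = 2·8 + 3. Bump = 21. G_4 = 20.
G_4 = 20. HB_9(20) = 2·9 + 2. Bump = 22. G_5 = 21.
G_5 = 21. HB_10(21) = 2·10 + 1. Bump = 23. G_6 = 22.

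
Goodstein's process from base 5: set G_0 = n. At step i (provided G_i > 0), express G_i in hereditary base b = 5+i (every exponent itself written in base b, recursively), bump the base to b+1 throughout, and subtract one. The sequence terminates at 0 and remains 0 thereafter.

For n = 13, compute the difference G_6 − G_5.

i=0: 13 = 2·5 + 3 (b=5); 5→6: 2·6 + 3 = 15; 15−1 = 14
i=1: 14 = 2·6 + 2 (b=6); 6→7: 2·7 + 2 = 16; 16−1 = 15
i=2: 15 = 2·7 + 1 (b=7); 7→8: 2·8 + 1 = 17; 17−1 = 16
i=3: 16 = 2·8 (b=8); 8→9: 2·9 = 18; 18−1 = 17
i=4: 17 = 9 + 8 (b=9); 9→10: 10 + 8 = 18; 18−1 = 17
i=5: 17 = 10 + 7 (b=10); 10→11: 11 + 7 = 18; 18−1 = 17

0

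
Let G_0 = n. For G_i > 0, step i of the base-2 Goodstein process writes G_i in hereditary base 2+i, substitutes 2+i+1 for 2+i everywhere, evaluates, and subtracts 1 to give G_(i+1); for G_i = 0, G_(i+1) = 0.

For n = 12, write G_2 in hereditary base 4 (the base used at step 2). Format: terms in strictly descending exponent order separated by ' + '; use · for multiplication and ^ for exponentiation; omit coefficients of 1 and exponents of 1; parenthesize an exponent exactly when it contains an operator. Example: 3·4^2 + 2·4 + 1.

12 —HB2→ 2^(2 + 1) + 2^2 —bump→ 3^(3 + 1) + 3^3 = 108 —(−1)→ 107
107 —HB3→ 3^(3 + 1) + 2·3^2 + 2·3 + 2 —bump→ 4^(4 + 1) + 2·4^2 + 2·4 + 2 = 1066 —(−1)→ 1065

4^(4 + 1) + 2·4^2 + 2·4 + 1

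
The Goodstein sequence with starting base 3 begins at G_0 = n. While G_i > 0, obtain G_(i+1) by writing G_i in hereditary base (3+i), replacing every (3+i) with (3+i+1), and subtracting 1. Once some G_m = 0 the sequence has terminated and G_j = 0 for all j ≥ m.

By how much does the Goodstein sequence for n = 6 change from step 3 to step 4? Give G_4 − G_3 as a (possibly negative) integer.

0

G_0 = 6. HB_3(6) = 2·3. Bump = 8. G_1 = 7.
G_1 = 7. HB_4(7) = 4 + 3. Bump = 8. G_2 = 7.
G_2 = 7. HB_5(7) = 5 + 2. Bump = 8. G_3 = 7.
G_3 = 7. HB_6(7) = 6 + 1. Bump = 8. G_4 = 7.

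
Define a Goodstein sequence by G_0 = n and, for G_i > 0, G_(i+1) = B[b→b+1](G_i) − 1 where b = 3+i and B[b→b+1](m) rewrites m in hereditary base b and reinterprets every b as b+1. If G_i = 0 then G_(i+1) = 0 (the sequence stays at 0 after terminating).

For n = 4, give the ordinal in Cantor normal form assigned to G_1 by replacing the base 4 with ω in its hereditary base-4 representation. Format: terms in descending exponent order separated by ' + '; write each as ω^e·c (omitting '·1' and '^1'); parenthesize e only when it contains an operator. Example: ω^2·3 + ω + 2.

ω

[0] 4 ≡ 3 + 1 (base 3). Lift 4: 5. −1: 4.
[1] 4 ≡ 4 (base 4). Lift 5: 5. −1: 4.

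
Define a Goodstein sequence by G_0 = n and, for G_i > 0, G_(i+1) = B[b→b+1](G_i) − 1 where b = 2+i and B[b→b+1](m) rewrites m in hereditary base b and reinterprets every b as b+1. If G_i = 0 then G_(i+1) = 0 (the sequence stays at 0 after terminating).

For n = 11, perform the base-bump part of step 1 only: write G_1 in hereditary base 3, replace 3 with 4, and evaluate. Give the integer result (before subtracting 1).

G_0=11  [base 2] 2^(2 + 1) + 2 + 1  →[2↦3]→  3^(3 + 1) + 3 + 1 = 85  −1 ⇒ G_1=84
G_1=84  [base 3] 3^(3 + 1) + 3  →[3↦4]→  4^(4 + 1) + 4 = 1028  −1 ⇒ G_2=1027

1028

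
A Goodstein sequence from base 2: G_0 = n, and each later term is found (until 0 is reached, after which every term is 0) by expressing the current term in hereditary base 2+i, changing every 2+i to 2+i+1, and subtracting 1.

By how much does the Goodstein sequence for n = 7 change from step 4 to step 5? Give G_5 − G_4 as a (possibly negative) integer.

776886

step 0: 7 = 2^2 + 2 + 1; sub 3 for 2: 3^3 + 3 + 1; = 31; G_1 = 31−1 = 30
step 1: 30 = 3^3 + 3; sub 4 for 3: 4^4 + 4; = 260; G_2 = 260−1 = 259
step 2: 259 = 4^4 + 3; sub 5 for 4: 5^5 + 3; = 3128; G_3 = 3128−1 = 3127
step 3: 3127 = 5^5 + 2; sub 6 for 5: 6^6 + 2; = 46658; G_4 = 46658−1 = 46657
step 4: 46657 = 6^6 + 1; sub 7 for 6: 7^7 + 1; = 823544; G_5 = 823544−1 = 823543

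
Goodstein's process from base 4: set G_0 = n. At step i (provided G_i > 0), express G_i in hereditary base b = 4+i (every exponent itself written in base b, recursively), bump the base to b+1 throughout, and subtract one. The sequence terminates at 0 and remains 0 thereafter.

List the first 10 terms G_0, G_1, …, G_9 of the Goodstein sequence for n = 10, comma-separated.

10, 11, 12, 13, 13, 13, 13, 13, 13, 13

i=0: 10 = 2·4 + 2 (b=4); 4→5: 2·5 + 2 = 12; 12−1 = 11
i=1: 11 = 2·5 + 1 (b=5); 5→6: 2·6 + 1 = 13; 13−1 = 12
i=2: 12 = 2·6 (b=6); 6→7: 2·7 = 14; 14−1 = 13
i=3: 13 = 7 + 6 (b=7); 7→8: 8 + 6 = 14; 14−1 = 13
i=4: 13 = 8 + 5 (b=8); 8→9: 9 + 5 = 14; 14−1 = 13
i=5: 13 = 9 + 4 (b=9); 9→10: 10 + 4 = 14; 14−1 = 13
i=6: 13 = 10 + 3 (b=10); 10→11: 11 + 3 = 14; 14−1 = 13
i=7: 13 = 11 + 2 (b=11); 11→12: 12 + 2 = 14; 14−1 = 13
i=8: 13 = 12 + 1 (b=12); 12→13: 13 + 1 = 14; 14−1 = 13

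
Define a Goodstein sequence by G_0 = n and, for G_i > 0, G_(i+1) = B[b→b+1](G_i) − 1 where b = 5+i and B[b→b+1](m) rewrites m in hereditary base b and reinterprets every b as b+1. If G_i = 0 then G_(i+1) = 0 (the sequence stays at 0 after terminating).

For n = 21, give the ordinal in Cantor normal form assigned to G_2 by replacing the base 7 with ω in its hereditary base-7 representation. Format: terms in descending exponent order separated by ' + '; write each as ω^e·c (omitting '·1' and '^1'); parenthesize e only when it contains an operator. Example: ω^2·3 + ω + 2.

i=0: 21 = 4·5 + 1 (b=5); 5→6: 4·6 + 1 = 25; 25−1 = 24
i=1: 24 = 4·6 (b=6); 6→7: 4·7 = 28; 28−1 = 27

ω·3 + 6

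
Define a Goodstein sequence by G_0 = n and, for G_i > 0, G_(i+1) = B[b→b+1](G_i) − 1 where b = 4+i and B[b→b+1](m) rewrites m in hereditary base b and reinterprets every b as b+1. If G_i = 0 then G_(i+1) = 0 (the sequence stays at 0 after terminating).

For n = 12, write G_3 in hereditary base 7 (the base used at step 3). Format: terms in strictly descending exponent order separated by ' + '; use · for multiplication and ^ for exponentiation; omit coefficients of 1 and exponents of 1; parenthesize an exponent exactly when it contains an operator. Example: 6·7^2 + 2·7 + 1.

2·7 + 2

base 4: 12 = 3·4; at 5: 3·5 = 15; next = 14
base 5: 14 = 2·5 + 4; at 6: 2·6 + 4 = 16; next = 15
base 6: 15 = 2·6 + 3; at 7: 2·7 + 3 = 17; next = 16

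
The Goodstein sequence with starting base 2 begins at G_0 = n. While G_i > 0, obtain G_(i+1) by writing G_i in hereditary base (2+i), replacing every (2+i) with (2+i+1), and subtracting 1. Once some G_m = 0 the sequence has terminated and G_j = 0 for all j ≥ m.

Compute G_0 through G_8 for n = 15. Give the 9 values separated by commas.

base 2: 15 = 2^(2 + 1) + 2^2 + 2 + 1; at 3: 3^(3 + 1) + 3^3 + 3 + 1 = 112; next = 111
base 3: 111 = 3^(3 + 1) + 3^3 + 3; at 4: 4^(4 + 1) + 4^4 + 4 = 1284; next = 1283
base 4: 1283 = 4^(4 + 1) + 4^4 + 3; at 5: 5^(5 + 1) + 5^5 + 3 = 18753; next = 18752
base 5: 18752 = 5^(5 + 1) + 5^5 + 2; at 6: 6^(6 + 1) + 6^6 + 2 = 326594; next = 326593
base 6: 326593 = 6^(6 + 1) + 6^6 + 1; at 7: 7^(7 + 1) + 7^7 + 1 = 6588345; next = 6588344
base 7: 6588344 = 7^(7 + 1) + 7^7; at 8: 8^(8 + 1) + 8^8 = 150994944; next = 150994943
base 8: 150994943 = 8^(8 + 1) + 7·8^7 + 7·8^6 + 7·8^5 + 7·8^4 + 7·8^3 + 7·8^2 + 7·8 + 7; at 9: 9^(9 + 1) + 7·9^7 + 7·9^6 + 7·9^5 + 7·9^4 + 7·9^3 + 7·9^2 + 7·9 + 7 = 3524450281; next = 3524450280
base 9: 3524450280 = 9^(9 + 1) + 7·9^7 + 7·9^6 + 7·9^5 + 7·9^4 + 7·9^3 + 7·9^2 + 7·9 + 6; at 10: 10^(10 + 1) + 7·10^7 + 7·10^6 + 7·10^5 + 7·10^4 + 7·10^3 + 7·10^2 + 7·10 + 6 = 100077777776; next = 100077777775

15, 111, 1283, 18752, 326593, 6588344, 150994943, 3524450280, 100077777775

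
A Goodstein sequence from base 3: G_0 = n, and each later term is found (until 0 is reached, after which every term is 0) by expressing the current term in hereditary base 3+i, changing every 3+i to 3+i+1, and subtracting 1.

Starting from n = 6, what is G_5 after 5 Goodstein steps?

[0] 6 ≡ 2·3 (base 3). Lift 4: 8. −1: 7.
[1] 7 ≡ 4 + 3 (base 4). Lift 5: 8. −1: 7.
[2] 7 ≡ 5 + 2 (base 5). Lift 6: 8. −1: 7.
[3] 7 ≡ 6 + 1 (base 6). Lift 7: 8. −1: 7.
[4] 7 ≡ 7 (base 7). Lift 8: 8. −1: 7.
[5] 7 ≡ 7 (base 8). Lift 9: 7. −1: 6.

7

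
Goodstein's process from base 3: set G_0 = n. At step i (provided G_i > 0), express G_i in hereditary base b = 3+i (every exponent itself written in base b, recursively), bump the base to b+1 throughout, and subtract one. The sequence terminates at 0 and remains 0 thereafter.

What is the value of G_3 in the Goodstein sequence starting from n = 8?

G_0 = 8. HB_3(8) = 2·3 + 2. Bump = 10. G_1 = 9.
G_1 = 9. HB_4(9) = 2·4 + 1. Bump = 11. G_2 = 10.
G_2 = 10. HB_5(10) = 2·5. Bump = 12. G_3 = 11.
G_3 = 11. HB_6(11) = 6 + 5. Bump = 12. G_4 = 11.

11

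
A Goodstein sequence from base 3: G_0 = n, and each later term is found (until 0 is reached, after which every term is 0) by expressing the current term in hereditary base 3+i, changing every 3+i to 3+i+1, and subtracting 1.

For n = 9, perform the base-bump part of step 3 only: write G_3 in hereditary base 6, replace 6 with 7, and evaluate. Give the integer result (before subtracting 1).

22

i=0: 9 = 3^2 (b=3); 3→4: 4^2 = 16; 16−1 = 15
i=1: 15 = 3·4 + 3 (b=4); 4→5: 3·5 + 3 = 18; 18−1 = 17
i=2: 17 = 3·5 + 2 (b=5); 5→6: 3·6 + 2 = 20; 20−1 = 19
i=3: 19 = 3·6 + 1 (b=6); 6→7: 3·7 + 1 = 22; 22−1 = 21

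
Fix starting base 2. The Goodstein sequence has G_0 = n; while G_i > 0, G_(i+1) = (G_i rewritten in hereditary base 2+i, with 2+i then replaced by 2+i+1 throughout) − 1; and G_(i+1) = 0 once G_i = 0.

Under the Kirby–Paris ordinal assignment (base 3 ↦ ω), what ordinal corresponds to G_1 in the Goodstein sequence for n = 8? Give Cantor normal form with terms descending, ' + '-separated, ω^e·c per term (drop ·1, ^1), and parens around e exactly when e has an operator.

[0] 8 ≡ 2^(2 + 1) (base 2). Lift 3: 81. −1: 80.
[1] 80 ≡ 2·3^3 + 2·3^2 + 2·3 + 2 (base 3). Lift 4: 554. −1: 553.

ω^ω·2 + ω^2·2 + ω·2 + 2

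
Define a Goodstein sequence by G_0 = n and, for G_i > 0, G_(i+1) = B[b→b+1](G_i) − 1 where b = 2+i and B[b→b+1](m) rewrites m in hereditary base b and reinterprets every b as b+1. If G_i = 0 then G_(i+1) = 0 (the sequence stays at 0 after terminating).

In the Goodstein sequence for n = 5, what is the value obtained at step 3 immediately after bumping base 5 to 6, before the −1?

i=0: 5 = 2^2 + 1 (b=2); 2→3: 3^3 + 1 = 28; 28−1 = 27
i=1: 27 = 3^3 (b=3); 3→4: 4^4 = 256; 256−1 = 255
i=2: 255 = 3·4^3 + 3·4^2 + 3·4 + 3 (b=4); 4→5: 3·5^3 + 3·5^2 + 3·5 + 3 = 468; 468−1 = 467

776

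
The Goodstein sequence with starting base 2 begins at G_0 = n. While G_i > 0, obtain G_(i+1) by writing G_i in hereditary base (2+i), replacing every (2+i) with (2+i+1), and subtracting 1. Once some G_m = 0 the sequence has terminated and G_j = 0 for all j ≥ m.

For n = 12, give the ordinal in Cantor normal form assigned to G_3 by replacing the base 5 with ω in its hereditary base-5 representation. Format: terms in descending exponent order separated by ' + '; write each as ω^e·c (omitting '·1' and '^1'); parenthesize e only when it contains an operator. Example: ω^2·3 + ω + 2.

ω^(ω + 1) + ω^2·2 + ω·2

step 0: 12 = 2^(2 + 1) + 2^2; sub 3 for 2: 3^(3 + 1) + 3^3; = 108; G_1 = 108−1 = 107
step 1: 107 = 3^(3 + 1) + 2·3^2 + 2·3 + 2; sub 4 for 3: 4^(4 + 1) + 2·4^2 + 2·4 + 2; = 1066; G_2 = 1066−1 = 1065
step 2: 1065 = 4^(4 + 1) + 2·4^2 + 2·4 + 1; sub 5 for 4: 5^(5 + 1) + 2·5^2 + 2·5 + 1; = 15686; G_3 = 15686−1 = 15685
step 3: 15685 = 5^(5 + 1) + 2·5^2 + 2·5; sub 6 for 5: 6^(6 + 1) + 2·6^2 + 2·6; = 280020; G_4 = 280020−1 = 280019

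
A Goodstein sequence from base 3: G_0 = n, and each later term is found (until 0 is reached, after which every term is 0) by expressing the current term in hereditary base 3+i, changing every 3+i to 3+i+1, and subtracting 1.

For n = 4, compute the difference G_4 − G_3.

i=0: 4 = 3 + 1 (b=3); 3→4: 4 + 1 = 5; 5−1 = 4
i=1: 4 = 4 (b=4); 4→5: 5 = 5; 5−1 = 4
i=2: 4 = 4 (b=5); 5→6: 4 = 4; 4−1 = 3
i=3: 3 = 3 (b=6); 6→7: 3 = 3; 3−1 = 2

-1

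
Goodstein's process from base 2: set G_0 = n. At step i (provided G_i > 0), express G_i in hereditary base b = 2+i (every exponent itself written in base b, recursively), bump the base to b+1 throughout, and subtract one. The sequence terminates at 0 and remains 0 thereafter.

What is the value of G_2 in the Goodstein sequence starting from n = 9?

1023

i=0: 9 = 2^(2 + 1) + 1 (b=2); 2→3: 3^(3 + 1) + 1 = 82; 82−1 = 81
i=1: 81 = 3^(3 + 1) (b=3); 3→4: 4^(4 + 1) = 1024; 1024−1 = 1023
i=2: 1023 = 3·4^4 + 3·4^3 + 3·4^2 + 3·4 + 3 (b=4); 4→5: 3·5^5 + 3·5^3 + 3·5^2 + 3·5 + 3 = 9843; 9843−1 = 9842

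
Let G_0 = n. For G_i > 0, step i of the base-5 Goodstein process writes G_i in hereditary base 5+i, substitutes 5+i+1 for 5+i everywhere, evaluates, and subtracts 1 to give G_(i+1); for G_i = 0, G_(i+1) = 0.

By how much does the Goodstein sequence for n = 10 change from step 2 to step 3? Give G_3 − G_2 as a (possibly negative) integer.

step 0: 10 = 2·5; sub 6 for 5: 2·6; = 12; G_1 = 12−1 = 11
step 1: 11 = 6 + 5; sub 7 for 6: 7 + 5; = 12; G_2 = 12−1 = 11
step 2: 11 = 7 + 4; sub 8 for 7: 8 + 4; = 12; G_3 = 12−1 = 11

0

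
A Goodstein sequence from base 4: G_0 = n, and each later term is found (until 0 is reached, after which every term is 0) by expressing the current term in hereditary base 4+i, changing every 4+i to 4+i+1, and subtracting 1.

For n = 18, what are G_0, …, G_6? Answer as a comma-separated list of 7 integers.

18, 26, 36, 48, 53, 58, 63

[0] 18 ≡ 4^2 + 2 (base 4). Lift 5: 27. −1: 26.
[1] 26 ≡ 5^2 + 1 (base 5). Lift 6: 37. −1: 36.
[2] 36 ≡ 6^2 (base 6). Lift 7: 49. −1: 48.
[3] 48 ≡ 6·7 + 6 (base 7). Lift 8: 54. −1: 53.
[4] 53 ≡ 6·8 + 5 (base 8). Lift 9: 59. −1: 58.
[5] 58 ≡ 6·9 + 4 (base 9). Lift 10: 64. −1: 63.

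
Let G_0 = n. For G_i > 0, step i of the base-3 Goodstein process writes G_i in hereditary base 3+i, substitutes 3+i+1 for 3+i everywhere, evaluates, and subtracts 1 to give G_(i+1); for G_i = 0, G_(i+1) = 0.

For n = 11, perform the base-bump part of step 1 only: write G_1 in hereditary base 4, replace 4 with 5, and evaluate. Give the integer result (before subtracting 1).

11 —HB3→ 3^2 + 2 —bump→ 4^2 + 2 = 18 —(−1)→ 17
17 —HB4→ 4^2 + 1 —bump→ 5^2 + 1 = 26 —(−1)→ 25

26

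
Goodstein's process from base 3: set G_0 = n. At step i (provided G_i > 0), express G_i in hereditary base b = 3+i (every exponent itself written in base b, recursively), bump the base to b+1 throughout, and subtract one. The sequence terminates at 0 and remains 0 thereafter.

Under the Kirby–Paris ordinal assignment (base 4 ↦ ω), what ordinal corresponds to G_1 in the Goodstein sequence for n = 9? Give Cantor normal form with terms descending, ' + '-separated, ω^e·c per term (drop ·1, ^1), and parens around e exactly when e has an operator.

ω·3 + 3

base 3: 9 = 3^2; at 4: 4^2 = 16; next = 15
base 4: 15 = 3·4 + 3; at 5: 3·5 + 3 = 18; next = 17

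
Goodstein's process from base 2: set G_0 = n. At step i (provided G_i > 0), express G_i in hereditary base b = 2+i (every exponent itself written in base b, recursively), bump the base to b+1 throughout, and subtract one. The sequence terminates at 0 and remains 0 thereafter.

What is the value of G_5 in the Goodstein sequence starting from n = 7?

823543

[0] 7 ≡ 2^2 + 2 + 1 (base 2). Lift 3: 31. −1: 30.
[1] 30 ≡ 3^3 + 3 (base 3). Lift 4: 260. −1: 259.
[2] 259 ≡ 4^4 + 3 (base 4). Lift 5: 3128. −1: 3127.
[3] 3127 ≡ 5^5 + 2 (base 5). Lift 6: 46658. −1: 46657.
[4] 46657 ≡ 6^6 + 1 (base 6). Lift 7: 823544. −1: 823543.
[5] 823543 ≡ 7^7 (base 7). Lift 8: 16777216. −1: 16777215.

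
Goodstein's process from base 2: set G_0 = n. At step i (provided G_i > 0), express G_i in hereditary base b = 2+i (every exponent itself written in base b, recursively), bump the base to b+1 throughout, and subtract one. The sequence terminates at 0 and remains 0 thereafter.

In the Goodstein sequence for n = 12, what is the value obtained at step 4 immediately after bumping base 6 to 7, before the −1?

base 2: 12 = 2^(2 + 1) + 2^2; at 3: 3^(3 + 1) + 3^3 = 108; next = 107
base 3: 107 = 3^(3 + 1) + 2·3^2 + 2·3 + 2; at 4: 4^(4 + 1) + 2·4^2 + 2·4 + 2 = 1066; next = 1065
base 4: 1065 = 4^(4 + 1) + 2·4^2 + 2·4 + 1; at 5: 5^(5 + 1) + 2·5^2 + 2·5 + 1 = 15686; next = 15685
base 5: 15685 = 5^(5 + 1) + 2·5^2 + 2·5; at 6: 6^(6 + 1) + 2·6^2 + 2·6 = 280020; next = 280019
base 6: 280019 = 6^(6 + 1) + 2·6^2 + 6 + 5; at 7: 7^(7 + 1) + 2·7^2 + 7 + 5 = 5764911; next = 5764910

5764911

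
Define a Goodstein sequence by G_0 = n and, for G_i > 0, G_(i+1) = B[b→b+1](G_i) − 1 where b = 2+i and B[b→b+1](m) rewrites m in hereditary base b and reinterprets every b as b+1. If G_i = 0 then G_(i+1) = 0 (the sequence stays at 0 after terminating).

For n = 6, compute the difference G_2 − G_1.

228

(0) 6|_2 = 2^2 + 2 ↦ 3^3 + 3|_3 = 30 ⇒ 29
(1) 29|_3 = 3^3 + 2 ↦ 4^4 + 2|_4 = 258 ⇒ 257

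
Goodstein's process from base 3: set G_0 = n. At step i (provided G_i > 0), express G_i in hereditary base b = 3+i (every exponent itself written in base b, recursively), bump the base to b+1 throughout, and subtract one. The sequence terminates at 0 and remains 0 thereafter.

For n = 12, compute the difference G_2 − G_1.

G_0=12  [base 3] 3^2 + 3  →[3↦4]→  4^2 + 4 = 20  −1 ⇒ G_1=19
G_1=19  [base 4] 4^2 + 3  →[4↦5]→  5^2 + 3 = 28  −1 ⇒ G_2=27

8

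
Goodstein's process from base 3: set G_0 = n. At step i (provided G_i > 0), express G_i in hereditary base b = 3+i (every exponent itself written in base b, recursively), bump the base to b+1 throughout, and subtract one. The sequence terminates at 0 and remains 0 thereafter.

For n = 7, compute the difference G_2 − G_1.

i=0: 7 = 2·3 + 1 (b=3); 3→4: 2·4 + 1 = 9; 9−1 = 8
i=1: 8 = 2·4 (b=4); 4→5: 2·5 = 10; 10−1 = 9

1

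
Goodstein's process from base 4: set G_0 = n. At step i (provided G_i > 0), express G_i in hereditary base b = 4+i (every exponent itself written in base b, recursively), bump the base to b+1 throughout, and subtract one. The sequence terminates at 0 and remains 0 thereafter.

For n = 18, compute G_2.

36

[0] 18 ≡ 4^2 + 2 (base 4). Lift 5: 27. −1: 26.
[1] 26 ≡ 5^2 + 1 (base 5). Lift 6: 37. −1: 36.
[2] 36 ≡ 6^2 (base 6). Lift 7: 49. −1: 48.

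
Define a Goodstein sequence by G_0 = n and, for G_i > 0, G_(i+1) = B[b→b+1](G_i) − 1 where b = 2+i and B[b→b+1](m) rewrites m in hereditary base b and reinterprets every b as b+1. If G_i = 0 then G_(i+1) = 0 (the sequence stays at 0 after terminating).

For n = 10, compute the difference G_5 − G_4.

G_0=10  [base 2] 2^(2 + 1) + 2  →[2↦3]→  3^(3 + 1) + 3 = 84  −1 ⇒ G_1=83
G_1=83  [base 3] 3^(3 + 1) + 2  →[3↦4]→  4^(4 + 1) + 2 = 1026  −1 ⇒ G_2=1025
G_2=1025  [base 4] 4^(4 + 1) + 1  →[4↦5]→  5^(5 + 1) + 1 = 15626  −1 ⇒ G_3=15625
G_3=15625  [base 5] 5^(5 + 1)  →[5↦6]→  6^(6 + 1) = 279936  −1 ⇒ G_4=279935
G_4=279935  [base 6] 5·6^6 + 5·6^5 + 5·6^4 + 5·6^3 + 5·6^2 + 5·6 + 5  →[6↦7]→  5·7^7 + 5·7^5 + 5·7^4 + 5·7^3 + 5·7^2 + 5·7 + 5 = 4215755  −1 ⇒ G_5=4215754

3935819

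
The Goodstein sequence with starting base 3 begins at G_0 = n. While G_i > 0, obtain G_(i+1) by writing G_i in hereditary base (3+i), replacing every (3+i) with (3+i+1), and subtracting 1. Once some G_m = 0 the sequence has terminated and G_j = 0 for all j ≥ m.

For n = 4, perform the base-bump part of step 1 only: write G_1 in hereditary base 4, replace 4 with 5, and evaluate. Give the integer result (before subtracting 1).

5

base 3: 4 = 3 + 1; at 4: 4 + 1 = 5; next = 4
base 4: 4 = 4; at 5: 5 = 5; next = 4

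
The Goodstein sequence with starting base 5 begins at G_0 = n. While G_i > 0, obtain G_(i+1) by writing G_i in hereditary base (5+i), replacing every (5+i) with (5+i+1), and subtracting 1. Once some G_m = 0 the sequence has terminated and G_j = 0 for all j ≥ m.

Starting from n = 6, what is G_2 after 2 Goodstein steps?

G_0 = 6. HB_5(6) = 5 + 1. Bump = 7. G_1 = 6.
G_1 = 6. HB_6(6) = 6. Bump = 7. G_2 = 6.
G_2 = 6. HB_7(6) = 6. Bump = 6. G_3 = 5.

6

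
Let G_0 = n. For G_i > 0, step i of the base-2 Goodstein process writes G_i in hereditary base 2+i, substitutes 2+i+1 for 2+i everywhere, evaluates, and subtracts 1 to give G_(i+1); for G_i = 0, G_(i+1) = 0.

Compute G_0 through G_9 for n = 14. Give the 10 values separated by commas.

step 0: 14 = 2^(2 + 1) + 2^2 + 2; sub 3 for 2: 3^(3 + 1) + 3^3 + 3; = 111; G_1 = 111−1 = 110
step 1: 110 = 3^(3 + 1) + 3^3 + 2; sub 4 for 3: 4^(4 + 1) + 4^4 + 2; = 1282; G_2 = 1282−1 = 1281
step 2: 1281 = 4^(4 + 1) + 4^4 + 1; sub 5 for 4: 5^(5 + 1) + 5^5 + 1; = 18751; G_3 = 18751−1 = 18750
step 3: 18750 = 5^(5 + 1) + 5^5; sub 6 for 5: 6^(6 + 1) + 6^6; = 326592; G_4 = 326592−1 = 326591
step 4: 326591 = 6^(6 + 1) + 5·6^5 + 5·6^4 + 5·6^3 + 5·6^2 + 5·6 + 5; sub 7 for 6: 7^(7 + 1) + 5·7^5 + 5·7^4 + 5·7^3 + 5·7^2 + 5·7 + 5; = 5862841; G_5 = 5862841−1 = 5862840
step 5: 5862840 = 7^(7 + 1) + 5·7^5 + 5·7^4 + 5·7^3 + 5·7^2 + 5·7 + 4; sub 8 for 7: 8^(8 + 1) + 5·8^5 + 5·8^4 + 5·8^3 + 5·8^2 + 5·8 + 4; = 134404972; G_6 = 134404972−1 = 134404971
step 6: 134404971 = 8^(8 + 1) + 5·8^5 + 5·8^4 + 5·8^3 + 5·8^2 + 5·8 + 3; sub 9 for 8: 9^(9 + 1) + 5·9^5 + 5·9^4 + 5·9^3 + 5·9^2 + 5·9 + 3; = 3487116549; G_7 = 3487116549−1 = 3487116548
step 7: 3487116548 = 9^(9 + 1) + 5·9^5 + 5·9^4 + 5·9^3 + 5·9^2 + 5·9 + 2; sub 10 for 9: 10^(10 + 1) + 5·10^5 + 5·10^4 + 5·10^3 + 5·10^2 + 5·10 + 2; = 100000555552; G_8 = 100000555552−1 = 100000555551
step 8: 100000555551 = 10^(10 + 1) + 5·10^5 + 5·10^4 + 5·10^3 + 5·10^2 + 5·10 + 1; sub 11 for 10: 11^(11 + 1) + 5·11^5 + 5·11^4 + 5·11^3 + 5·11^2 + 5·11 + 1; = 3138429262497; G_9 = 3138429262497−1 = 3138429262496

14, 110, 1281, 18750, 326591, 5862840, 134404971, 3487116548, 100000555551, 3138429262496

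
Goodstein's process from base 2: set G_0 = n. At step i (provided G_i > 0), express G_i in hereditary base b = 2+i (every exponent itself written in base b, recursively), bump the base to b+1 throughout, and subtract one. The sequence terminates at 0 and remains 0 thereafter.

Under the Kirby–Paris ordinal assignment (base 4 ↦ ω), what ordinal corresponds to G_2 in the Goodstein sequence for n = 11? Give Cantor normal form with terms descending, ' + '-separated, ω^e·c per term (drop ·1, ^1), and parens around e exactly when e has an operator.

G_0 = 11. HB_2(11) = 2^(2 + 1) + 2 + 1. Bump = 85. G_1 = 84.
G_1 = 84. HB_3(84) = 3^(3 + 1) + 3. Bump = 1028. G_2 = 1027.

ω^(ω + 1) + 3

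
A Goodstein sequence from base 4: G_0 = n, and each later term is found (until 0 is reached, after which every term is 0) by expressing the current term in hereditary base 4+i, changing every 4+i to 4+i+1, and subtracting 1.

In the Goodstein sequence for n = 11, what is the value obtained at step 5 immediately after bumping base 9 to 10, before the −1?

i=0: 11 = 2·4 + 3 (b=4); 4→5: 2·5 + 3 = 13; 13−1 = 12
i=1: 12 = 2·5 + 2 (b=5); 5→6: 2·6 + 2 = 14; 14−1 = 13
i=2: 13 = 2·6 + 1 (b=6); 6→7: 2·7 + 1 = 15; 15−1 = 14
i=3: 14 = 2·7 (b=7); 7→8: 2·8 = 16; 16−1 = 15
i=4: 15 = 8 + 7 (b=8); 8→9: 9 + 7 = 16; 16−1 = 15
i=5: 15 = 9 + 6 (b=9); 9→10: 10 + 6 = 16; 16−1 = 15

16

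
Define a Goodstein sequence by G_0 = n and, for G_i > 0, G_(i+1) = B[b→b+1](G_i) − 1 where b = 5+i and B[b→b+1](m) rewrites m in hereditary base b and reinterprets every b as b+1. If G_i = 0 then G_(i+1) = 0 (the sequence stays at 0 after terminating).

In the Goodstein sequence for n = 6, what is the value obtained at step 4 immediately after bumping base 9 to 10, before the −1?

base 5: 6 = 5 + 1; at 6: 6 + 1 = 7; next = 6
base 6: 6 = 6; at 7: 7 = 7; next = 6
base 7: 6 = 6; at 8: 6 = 6; next = 5
base 8: 5 = 5; at 9: 5 = 5; next = 4
base 9: 4 = 4; at 10: 4 = 4; next = 3

4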